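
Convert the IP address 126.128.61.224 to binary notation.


126 = 01111110
128 = 10000000
61 = 00111101
224 = 11100000
Binary: 01111110.10000000.00111101.11100000


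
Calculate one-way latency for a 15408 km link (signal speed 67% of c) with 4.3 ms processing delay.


Speed = 0.67 * 3e5 km/s = 201000 km/s
Propagation delay = 15408 / 201000 = 0.0767 s = 76.6567 ms
Processing delay = 4.3 ms
Total one-way latency = 80.9567 ms


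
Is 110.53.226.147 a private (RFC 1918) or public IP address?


RFC 1918 private ranges:
  10.0.0.0/8 (10.0.0.0 - 10.255.255.255)
  172.16.0.0/12 (172.16.0.0 - 172.31.255.255)
  192.168.0.0/16 (192.168.0.0 - 192.168.255.255)
Public (not in any RFC 1918 range)


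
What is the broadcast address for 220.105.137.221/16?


Network: 220.105.0.0/16
Host bits = 16
Set all host bits to 1:
Broadcast: 220.105.255.255


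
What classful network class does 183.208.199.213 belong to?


First octet: 183
Binary: 10110111
10xxxxxx -> Class B (128-191)
Class B, default mask 255.255.0.0 (/16)


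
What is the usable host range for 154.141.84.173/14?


Network: 154.140.0.0
Broadcast: 154.143.255.255
First usable = network + 1
Last usable = broadcast - 1
Range: 154.140.0.1 to 154.143.255.254


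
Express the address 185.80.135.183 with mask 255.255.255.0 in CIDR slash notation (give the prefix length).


Binary: 11111111.11111111.11111111.00000000
Count leading 1s
Prefix: /24


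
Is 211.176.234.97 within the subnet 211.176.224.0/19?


Subnet network: 211.176.224.0
Test IP AND mask: 211.176.224.0
Yes, 211.176.234.97 is in 211.176.224.0/19


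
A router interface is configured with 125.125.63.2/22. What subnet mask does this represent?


/22 means 22 network bits, 10 host bits
Binary: 11111111111111111111110000000000
Mask: 255.255.252.0


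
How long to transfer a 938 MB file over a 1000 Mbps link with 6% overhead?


Effective throughput = 1000 * (1 - 6/100) = 940 Mbps
File size in Mb = 938 * 8 = 7504 Mb
Time = 7504 / 940
Time = 7.983 seconds


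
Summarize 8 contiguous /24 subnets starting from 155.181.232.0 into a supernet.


Original prefix: /24
Number of subnets: 8 = 2^3
New prefix = 24 - 3 = 21
Supernet: 155.181.232.0/21


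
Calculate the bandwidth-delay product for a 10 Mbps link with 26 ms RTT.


BDP = bandwidth * RTT
= 10 Mbps * 26 ms
= 10 * 1e6 * 26 / 1000 bits
= 260000 bits
= 32500 bytes
= 31.7383 KB
BDP = 260000 bits (32500 bytes)


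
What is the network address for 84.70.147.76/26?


IP:   01010100.01000110.10010011.01001100
Mask: 11111111.11111111.11111111.11000000
AND operation:
Net:  01010100.01000110.10010011.01000000
Network: 84.70.147.64/26


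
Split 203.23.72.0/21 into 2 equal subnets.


New prefix = 21 + 1 = 22
Each subnet has 1024 addresses
  203.23.72.0/22
  203.23.76.0/22
Subnets: 203.23.72.0/22, 203.23.76.0/22


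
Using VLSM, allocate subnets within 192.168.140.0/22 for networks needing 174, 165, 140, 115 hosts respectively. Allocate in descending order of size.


174 hosts -> /24 (254 usable): 192.168.140.0/24
165 hosts -> /24 (254 usable): 192.168.141.0/24
140 hosts -> /24 (254 usable): 192.168.142.0/24
115 hosts -> /25 (126 usable): 192.168.143.0/25
Allocation: 192.168.140.0/24 (174 hosts, 254 usable); 192.168.141.0/24 (165 hosts, 254 usable); 192.168.142.0/24 (140 hosts, 254 usable); 192.168.143.0/25 (115 hosts, 126 usable)


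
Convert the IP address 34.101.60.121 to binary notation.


34 = 00100010
101 = 01100101
60 = 00111100
121 = 01111001
Binary: 00100010.01100101.00111100.01111001


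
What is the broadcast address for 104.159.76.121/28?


Network: 104.159.76.112/28
Host bits = 4
Set all host bits to 1:
Broadcast: 104.159.76.127


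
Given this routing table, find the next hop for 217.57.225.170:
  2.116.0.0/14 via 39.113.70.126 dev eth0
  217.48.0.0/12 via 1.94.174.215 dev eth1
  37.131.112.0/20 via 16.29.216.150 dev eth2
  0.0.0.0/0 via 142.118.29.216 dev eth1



Longest prefix match for 217.57.225.170:
  /14 2.116.0.0: no
  /12 217.48.0.0: MATCH
  /20 37.131.112.0: no
  /0 0.0.0.0: MATCH
Selected: next-hop 1.94.174.215 via eth1 (matched /12)


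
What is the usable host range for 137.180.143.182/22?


Network: 137.180.140.0
Broadcast: 137.180.143.255
First usable = network + 1
Last usable = broadcast - 1
Range: 137.180.140.1 to 137.180.143.254


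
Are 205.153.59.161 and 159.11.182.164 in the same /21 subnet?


Mask: 255.255.248.0
205.153.59.161 AND mask = 205.153.56.0
159.11.182.164 AND mask = 159.11.176.0
No, different subnets (205.153.56.0 vs 159.11.176.0)


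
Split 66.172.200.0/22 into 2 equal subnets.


New prefix = 22 + 1 = 23
Each subnet has 512 addresses
  66.172.200.0/23
  66.172.202.0/23
Subnets: 66.172.200.0/23, 66.172.202.0/23


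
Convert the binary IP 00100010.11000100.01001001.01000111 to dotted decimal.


00100010 = 34
11000100 = 196
01001001 = 73
01000111 = 71
IP: 34.196.73.71


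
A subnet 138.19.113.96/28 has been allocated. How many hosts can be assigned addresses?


Host bits = 32 - 28 = 4
Total addresses = 2^4 = 16
Usable = total - 2 (network and broadcast)
Usable hosts: 14


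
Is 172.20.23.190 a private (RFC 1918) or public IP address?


RFC 1918 private ranges:
  10.0.0.0/8 (10.0.0.0 - 10.255.255.255)
  172.16.0.0/12 (172.16.0.0 - 172.31.255.255)
  192.168.0.0/16 (192.168.0.0 - 192.168.255.255)
Private (in 172.16.0.0/12)


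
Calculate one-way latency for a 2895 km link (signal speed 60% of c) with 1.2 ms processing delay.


Speed = 0.6 * 3e5 km/s = 180000 km/s
Propagation delay = 2895 / 180000 = 0.0161 s = 16.0833 ms
Processing delay = 1.2 ms
Total one-way latency = 17.2833 ms


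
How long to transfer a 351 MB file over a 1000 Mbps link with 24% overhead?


Effective throughput = 1000 * (1 - 24/100) = 760 Mbps
File size in Mb = 351 * 8 = 2808 Mb
Time = 2808 / 760
Time = 3.6947 seconds


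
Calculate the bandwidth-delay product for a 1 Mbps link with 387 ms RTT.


BDP = bandwidth * RTT
= 1 Mbps * 387 ms
= 1 * 1e6 * 387 / 1000 bits
= 387000 bits
= 48375 bytes
= 47.2412 KB
BDP = 387000 bits (48375 bytes)


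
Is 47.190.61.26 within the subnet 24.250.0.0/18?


Subnet network: 24.250.0.0
Test IP AND mask: 47.190.0.0
No, 47.190.61.26 is not in 24.250.0.0/18


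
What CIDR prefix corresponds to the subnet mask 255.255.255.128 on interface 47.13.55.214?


Binary: 11111111.11111111.11111111.10000000
Count leading 1s
Prefix: /25


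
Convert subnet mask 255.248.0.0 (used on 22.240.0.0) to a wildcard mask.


Subnet mask: 255.248.0.0
Wildcard = 255.255.255.255 - subnet mask
255 - 255 = 0
255 - 248 = 7
255 - 0 = 255
255 - 0 = 255
Wildcard: 0.7.255.255


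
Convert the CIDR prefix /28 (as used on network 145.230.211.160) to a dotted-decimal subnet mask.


/28 means 28 network bits, 4 host bits
Binary: 11111111111111111111111111110000
Mask: 255.255.255.240


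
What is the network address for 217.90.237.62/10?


IP:   11011001.01011010.11101101.00111110
Mask: 11111111.11000000.00000000.00000000
AND operation:
Net:  11011001.01000000.00000000.00000000
Network: 217.64.0.0/10


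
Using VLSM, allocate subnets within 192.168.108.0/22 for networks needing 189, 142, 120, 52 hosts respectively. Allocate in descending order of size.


189 hosts -> /24 (254 usable): 192.168.108.0/24
142 hosts -> /24 (254 usable): 192.168.109.0/24
120 hosts -> /25 (126 usable): 192.168.110.0/25
52 hosts -> /26 (62 usable): 192.168.110.128/26
Allocation: 192.168.108.0/24 (189 hosts, 254 usable); 192.168.109.0/24 (142 hosts, 254 usable); 192.168.110.0/25 (120 hosts, 126 usable); 192.168.110.128/26 (52 hosts, 62 usable)


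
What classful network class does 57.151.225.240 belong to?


First octet: 57
Binary: 00111001
0xxxxxxx -> Class A (1-126)
Class A, default mask 255.0.0.0 (/8)


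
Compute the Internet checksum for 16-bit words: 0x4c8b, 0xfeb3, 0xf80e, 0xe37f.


Sum all words (with carry folding):
+ 0x4c8b = 0x4c8b
+ 0xfeb3 = 0x4b3f
+ 0xf80e = 0x434e
+ 0xe37f = 0x26ce
One's complement: ~0x26ce
Checksum = 0xd931


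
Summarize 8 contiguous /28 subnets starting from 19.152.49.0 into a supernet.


Original prefix: /28
Number of subnets: 8 = 2^3
New prefix = 28 - 3 = 25
Supernet: 19.152.49.0/25


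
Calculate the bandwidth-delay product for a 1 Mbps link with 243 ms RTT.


BDP = bandwidth * RTT
= 1 Mbps * 243 ms
= 1 * 1e6 * 243 / 1000 bits
= 243000 bits
= 30375 bytes
= 29.6631 KB
BDP = 243000 bits (30375 bytes)


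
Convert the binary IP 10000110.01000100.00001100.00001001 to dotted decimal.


10000110 = 134
01000100 = 68
00001100 = 12
00001001 = 9
IP: 134.68.12.9


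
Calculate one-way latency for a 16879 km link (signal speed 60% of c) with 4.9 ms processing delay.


Speed = 0.6 * 3e5 km/s = 180000 km/s
Propagation delay = 16879 / 180000 = 0.0938 s = 93.7722 ms
Processing delay = 4.9 ms
Total one-way latency = 98.6722 ms


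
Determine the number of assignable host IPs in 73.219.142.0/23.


Host bits = 32 - 23 = 9
Total addresses = 2^9 = 512
Usable = total - 2 (network and broadcast)
Usable hosts: 510


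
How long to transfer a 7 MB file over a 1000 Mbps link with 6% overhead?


Effective throughput = 1000 * (1 - 6/100) = 940 Mbps
File size in Mb = 7 * 8 = 56 Mb
Time = 56 / 940
Time = 0.0596 seconds


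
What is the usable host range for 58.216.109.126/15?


Network: 58.216.0.0
Broadcast: 58.217.255.255
First usable = network + 1
Last usable = broadcast - 1
Range: 58.216.0.1 to 58.217.255.254


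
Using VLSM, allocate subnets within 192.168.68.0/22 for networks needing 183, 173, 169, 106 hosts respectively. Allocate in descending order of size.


183 hosts -> /24 (254 usable): 192.168.68.0/24
173 hosts -> /24 (254 usable): 192.168.69.0/24
169 hosts -> /24 (254 usable): 192.168.70.0/24
106 hosts -> /25 (126 usable): 192.168.71.0/25
Allocation: 192.168.68.0/24 (183 hosts, 254 usable); 192.168.69.0/24 (173 hosts, 254 usable); 192.168.70.0/24 (169 hosts, 254 usable); 192.168.71.0/25 (106 hosts, 126 usable)


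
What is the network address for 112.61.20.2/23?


IP:   01110000.00111101.00010100.00000010
Mask: 11111111.11111111.11111110.00000000
AND operation:
Net:  01110000.00111101.00010100.00000000
Network: 112.61.20.0/23


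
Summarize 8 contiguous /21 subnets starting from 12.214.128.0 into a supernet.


Original prefix: /21
Number of subnets: 8 = 2^3
New prefix = 21 - 3 = 18
Supernet: 12.214.128.0/18


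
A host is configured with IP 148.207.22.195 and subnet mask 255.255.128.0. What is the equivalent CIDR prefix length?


Binary: 11111111.11111111.10000000.00000000
Count leading 1s
Prefix: /17


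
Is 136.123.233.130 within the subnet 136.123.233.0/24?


Subnet network: 136.123.233.0
Test IP AND mask: 136.123.233.0
Yes, 136.123.233.130 is in 136.123.233.0/24


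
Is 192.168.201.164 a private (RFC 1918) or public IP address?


RFC 1918 private ranges:
  10.0.0.0/8 (10.0.0.0 - 10.255.255.255)
  172.16.0.0/12 (172.16.0.0 - 172.31.255.255)
  192.168.0.0/16 (192.168.0.0 - 192.168.255.255)
Private (in 192.168.0.0/16)


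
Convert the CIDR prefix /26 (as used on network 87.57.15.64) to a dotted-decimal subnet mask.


/26 means 26 network bits, 6 host bits
Binary: 11111111111111111111111111000000
Mask: 255.255.255.192


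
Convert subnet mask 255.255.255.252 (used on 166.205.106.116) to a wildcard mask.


Subnet mask: 255.255.255.252
Wildcard = 255.255.255.255 - subnet mask
255 - 255 = 0
255 - 255 = 0
255 - 255 = 0
255 - 252 = 3
Wildcard: 0.0.0.3


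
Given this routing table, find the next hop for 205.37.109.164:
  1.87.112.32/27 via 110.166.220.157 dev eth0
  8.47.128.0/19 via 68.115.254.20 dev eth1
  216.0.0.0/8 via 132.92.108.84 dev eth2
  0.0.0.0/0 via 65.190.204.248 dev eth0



Longest prefix match for 205.37.109.164:
  /27 1.87.112.32: no
  /19 8.47.128.0: no
  /8 216.0.0.0: no
  /0 0.0.0.0: MATCH
Selected: next-hop 65.190.204.248 via eth0 (matched /0)


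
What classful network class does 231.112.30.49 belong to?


First octet: 231
Binary: 11100111
1110xxxx -> Class D (224-239)
Class D (multicast), default mask N/A


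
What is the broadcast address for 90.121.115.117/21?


Network: 90.121.112.0/21
Host bits = 11
Set all host bits to 1:
Broadcast: 90.121.119.255


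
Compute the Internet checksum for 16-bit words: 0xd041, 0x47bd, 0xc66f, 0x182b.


Sum all words (with carry folding):
+ 0xd041 = 0xd041
+ 0x47bd = 0x17ff
+ 0xc66f = 0xde6e
+ 0x182b = 0xf699
One's complement: ~0xf699
Checksum = 0x0966


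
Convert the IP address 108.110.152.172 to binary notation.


108 = 01101100
110 = 01101110
152 = 10011000
172 = 10101100
Binary: 01101100.01101110.10011000.10101100


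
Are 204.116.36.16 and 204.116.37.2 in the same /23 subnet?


Mask: 255.255.254.0
204.116.36.16 AND mask = 204.116.36.0
204.116.37.2 AND mask = 204.116.36.0
Yes, same subnet (204.116.36.0)


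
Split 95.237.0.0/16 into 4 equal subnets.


New prefix = 16 + 2 = 18
Each subnet has 16384 addresses
  95.237.0.0/18
  95.237.64.0/18
  95.237.128.0/18
  95.237.192.0/18
Subnets: 95.237.0.0/18, 95.237.64.0/18, 95.237.128.0/18, 95.237.192.0/18


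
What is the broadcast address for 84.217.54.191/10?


Network: 84.192.0.0/10
Host bits = 22
Set all host bits to 1:
Broadcast: 84.255.255.255


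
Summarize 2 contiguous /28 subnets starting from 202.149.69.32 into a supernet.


Original prefix: /28
Number of subnets: 2 = 2^1
New prefix = 28 - 1 = 27
Supernet: 202.149.69.32/27


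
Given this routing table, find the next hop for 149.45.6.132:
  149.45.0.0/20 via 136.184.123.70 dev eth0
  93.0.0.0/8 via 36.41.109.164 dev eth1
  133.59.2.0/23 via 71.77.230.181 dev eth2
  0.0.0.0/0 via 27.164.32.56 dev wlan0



Longest prefix match for 149.45.6.132:
  /20 149.45.0.0: MATCH
  /8 93.0.0.0: no
  /23 133.59.2.0: no
  /0 0.0.0.0: MATCH
Selected: next-hop 136.184.123.70 via eth0 (matched /20)


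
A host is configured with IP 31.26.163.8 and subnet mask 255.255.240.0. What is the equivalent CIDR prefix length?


Binary: 11111111.11111111.11110000.00000000
Count leading 1s
Prefix: /20


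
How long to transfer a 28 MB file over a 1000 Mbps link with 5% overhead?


Effective throughput = 1000 * (1 - 5/100) = 950 Mbps
File size in Mb = 28 * 8 = 224 Mb
Time = 224 / 950
Time = 0.2358 seconds


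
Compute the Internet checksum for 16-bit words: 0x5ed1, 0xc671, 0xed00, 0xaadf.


Sum all words (with carry folding):
+ 0x5ed1 = 0x5ed1
+ 0xc671 = 0x2543
+ 0xed00 = 0x1244
+ 0xaadf = 0xbd23
One's complement: ~0xbd23
Checksum = 0x42dc


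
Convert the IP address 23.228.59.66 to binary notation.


23 = 00010111
228 = 11100100
59 = 00111011
66 = 01000010
Binary: 00010111.11100100.00111011.01000010


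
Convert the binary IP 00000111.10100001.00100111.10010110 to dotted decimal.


00000111 = 7
10100001 = 161
00100111 = 39
10010110 = 150
IP: 7.161.39.150


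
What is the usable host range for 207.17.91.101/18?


Network: 207.17.64.0
Broadcast: 207.17.127.255
First usable = network + 1
Last usable = broadcast - 1
Range: 207.17.64.1 to 207.17.127.254


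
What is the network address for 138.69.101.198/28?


IP:   10001010.01000101.01100101.11000110
Mask: 11111111.11111111.11111111.11110000
AND operation:
Net:  10001010.01000101.01100101.11000000
Network: 138.69.101.192/28


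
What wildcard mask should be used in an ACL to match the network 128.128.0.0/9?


Subnet mask: 255.128.0.0
Wildcard = 255.255.255.255 - subnet mask
255 - 255 = 0
255 - 128 = 127
255 - 0 = 255
255 - 0 = 255
Wildcard: 0.127.255.255


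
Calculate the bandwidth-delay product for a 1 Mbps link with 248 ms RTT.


BDP = bandwidth * RTT
= 1 Mbps * 248 ms
= 1 * 1e6 * 248 / 1000 bits
= 248000 bits
= 31000 bytes
= 30.2734 KB
BDP = 248000 bits (31000 bytes)


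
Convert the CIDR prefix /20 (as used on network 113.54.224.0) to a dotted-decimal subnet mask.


/20 means 20 network bits, 12 host bits
Binary: 11111111111111111111000000000000
Mask: 255.255.240.0


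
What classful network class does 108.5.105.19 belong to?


First octet: 108
Binary: 01101100
0xxxxxxx -> Class A (1-126)
Class A, default mask 255.0.0.0 (/8)


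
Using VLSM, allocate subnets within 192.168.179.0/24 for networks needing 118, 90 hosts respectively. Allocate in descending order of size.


118 hosts -> /25 (126 usable): 192.168.179.0/25
90 hosts -> /25 (126 usable): 192.168.179.128/25
Allocation: 192.168.179.0/25 (118 hosts, 126 usable); 192.168.179.128/25 (90 hosts, 126 usable)


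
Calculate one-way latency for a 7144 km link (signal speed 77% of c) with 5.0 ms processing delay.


Speed = 0.77 * 3e5 km/s = 231000 km/s
Propagation delay = 7144 / 231000 = 0.0309 s = 30.9264 ms
Processing delay = 5.0 ms
Total one-way latency = 35.9264 ms


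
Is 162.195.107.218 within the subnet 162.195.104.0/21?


Subnet network: 162.195.104.0
Test IP AND mask: 162.195.104.0
Yes, 162.195.107.218 is in 162.195.104.0/21


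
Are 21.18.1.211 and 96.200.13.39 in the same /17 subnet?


Mask: 255.255.128.0
21.18.1.211 AND mask = 21.18.0.0
96.200.13.39 AND mask = 96.200.0.0
No, different subnets (21.18.0.0 vs 96.200.0.0)


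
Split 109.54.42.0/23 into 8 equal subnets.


New prefix = 23 + 3 = 26
Each subnet has 64 addresses
  109.54.42.0/26
  109.54.42.64/26
  109.54.42.128/26
  109.54.42.192/26
  109.54.43.0/26
  109.54.43.64/26
  109.54.43.128/26
  109.54.43.192/26
Subnets: 109.54.42.0/26, 109.54.42.64/26, 109.54.42.128/26, 109.54.42.192/26, 109.54.43.0/26, 109.54.43.64/26, 109.54.43.128/26, 109.54.43.192/26


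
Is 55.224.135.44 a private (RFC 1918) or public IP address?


RFC 1918 private ranges:
  10.0.0.0/8 (10.0.0.0 - 10.255.255.255)
  172.16.0.0/12 (172.16.0.0 - 172.31.255.255)
  192.168.0.0/16 (192.168.0.0 - 192.168.255.255)
Public (not in any RFC 1918 range)


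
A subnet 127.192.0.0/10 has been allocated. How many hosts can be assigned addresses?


Host bits = 32 - 10 = 22
Total addresses = 2^22 = 4194304
Usable = total - 2 (network and broadcast)
Usable hosts: 4194302


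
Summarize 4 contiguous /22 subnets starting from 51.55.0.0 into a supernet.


Original prefix: /22
Number of subnets: 4 = 2^2
New prefix = 22 - 2 = 20
Supernet: 51.55.0.0/20


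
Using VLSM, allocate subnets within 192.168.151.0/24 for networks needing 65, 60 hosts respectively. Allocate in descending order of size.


65 hosts -> /25 (126 usable): 192.168.151.0/25
60 hosts -> /26 (62 usable): 192.168.151.128/26
Allocation: 192.168.151.0/25 (65 hosts, 126 usable); 192.168.151.128/26 (60 hosts, 62 usable)


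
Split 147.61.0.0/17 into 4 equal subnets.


New prefix = 17 + 2 = 19
Each subnet has 8192 addresses
  147.61.0.0/19
  147.61.32.0/19
  147.61.64.0/19
  147.61.96.0/19
Subnets: 147.61.0.0/19, 147.61.32.0/19, 147.61.64.0/19, 147.61.96.0/19


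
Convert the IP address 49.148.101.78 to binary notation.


49 = 00110001
148 = 10010100
101 = 01100101
78 = 01001110
Binary: 00110001.10010100.01100101.01001110


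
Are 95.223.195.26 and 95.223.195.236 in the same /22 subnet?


Mask: 255.255.252.0
95.223.195.26 AND mask = 95.223.192.0
95.223.195.236 AND mask = 95.223.192.0
Yes, same subnet (95.223.192.0)


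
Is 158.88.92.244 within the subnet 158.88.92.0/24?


Subnet network: 158.88.92.0
Test IP AND mask: 158.88.92.0
Yes, 158.88.92.244 is in 158.88.92.0/24


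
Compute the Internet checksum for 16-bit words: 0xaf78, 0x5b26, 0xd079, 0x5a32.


Sum all words (with carry folding):
+ 0xaf78 = 0xaf78
+ 0x5b26 = 0x0a9f
+ 0xd079 = 0xdb18
+ 0x5a32 = 0x354b
One's complement: ~0x354b
Checksum = 0xcab4


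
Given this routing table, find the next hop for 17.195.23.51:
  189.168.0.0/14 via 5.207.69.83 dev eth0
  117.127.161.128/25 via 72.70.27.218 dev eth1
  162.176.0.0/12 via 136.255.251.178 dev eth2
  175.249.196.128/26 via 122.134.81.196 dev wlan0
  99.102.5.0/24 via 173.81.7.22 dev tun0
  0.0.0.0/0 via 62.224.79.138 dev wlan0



Longest prefix match for 17.195.23.51:
  /14 189.168.0.0: no
  /25 117.127.161.128: no
  /12 162.176.0.0: no
  /26 175.249.196.128: no
  /24 99.102.5.0: no
  /0 0.0.0.0: MATCH
Selected: next-hop 62.224.79.138 via wlan0 (matched /0)


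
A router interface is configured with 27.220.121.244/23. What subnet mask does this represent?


/23 means 23 network bits, 9 host bits
Binary: 11111111111111111111111000000000
Mask: 255.255.254.0


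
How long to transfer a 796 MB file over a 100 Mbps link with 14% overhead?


Effective throughput = 100 * (1 - 14/100) = 86 Mbps
File size in Mb = 796 * 8 = 6368 Mb
Time = 6368 / 86
Time = 74.0465 seconds


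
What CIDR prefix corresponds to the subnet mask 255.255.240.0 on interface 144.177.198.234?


Binary: 11111111.11111111.11110000.00000000
Count leading 1s
Prefix: /20


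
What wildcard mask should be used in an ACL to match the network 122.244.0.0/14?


Subnet mask: 255.252.0.0
Wildcard = 255.255.255.255 - subnet mask
255 - 255 = 0
255 - 252 = 3
255 - 0 = 255
255 - 0 = 255
Wildcard: 0.3.255.255


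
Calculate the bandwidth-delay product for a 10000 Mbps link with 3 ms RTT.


BDP = bandwidth * RTT
= 10000 Mbps * 3 ms
= 10000 * 1e6 * 3 / 1000 bits
= 30000000 bits
= 3750000 bytes
= 3662.1094 KB
BDP = 30000000 bits (3750000 bytes)


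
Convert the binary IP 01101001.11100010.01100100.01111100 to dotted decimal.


01101001 = 105
11100010 = 226
01100100 = 100
01111100 = 124
IP: 105.226.100.124


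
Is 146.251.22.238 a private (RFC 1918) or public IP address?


RFC 1918 private ranges:
  10.0.0.0/8 (10.0.0.0 - 10.255.255.255)
  172.16.0.0/12 (172.16.0.0 - 172.31.255.255)
  192.168.0.0/16 (192.168.0.0 - 192.168.255.255)
Public (not in any RFC 1918 range)


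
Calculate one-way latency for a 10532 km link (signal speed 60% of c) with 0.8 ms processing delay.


Speed = 0.6 * 3e5 km/s = 180000 km/s
Propagation delay = 10532 / 180000 = 0.0585 s = 58.5111 ms
Processing delay = 0.8 ms
Total one-way latency = 59.3111 ms


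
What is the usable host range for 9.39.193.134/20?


Network: 9.39.192.0
Broadcast: 9.39.207.255
First usable = network + 1
Last usable = broadcast - 1
Range: 9.39.192.1 to 9.39.207.254


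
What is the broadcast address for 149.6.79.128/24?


Network: 149.6.79.0/24
Host bits = 8
Set all host bits to 1:
Broadcast: 149.6.79.255


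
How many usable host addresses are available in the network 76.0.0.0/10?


Host bits = 32 - 10 = 22
Total addresses = 2^22 = 4194304
Usable = total - 2 (network and broadcast)
Usable hosts: 4194302


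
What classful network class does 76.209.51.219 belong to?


First octet: 76
Binary: 01001100
0xxxxxxx -> Class A (1-126)
Class A, default mask 255.0.0.0 (/8)


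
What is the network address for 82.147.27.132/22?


IP:   01010010.10010011.00011011.10000100
Mask: 11111111.11111111.11111100.00000000
AND operation:
Net:  01010010.10010011.00011000.00000000
Network: 82.147.24.0/22


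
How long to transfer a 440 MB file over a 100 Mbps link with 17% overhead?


Effective throughput = 100 * (1 - 17/100) = 83 Mbps
File size in Mb = 440 * 8 = 3520 Mb
Time = 3520 / 83
Time = 42.4096 seconds


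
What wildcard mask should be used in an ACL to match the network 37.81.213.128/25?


Subnet mask: 255.255.255.128
Wildcard = 255.255.255.255 - subnet mask
255 - 255 = 0
255 - 255 = 0
255 - 255 = 0
255 - 128 = 127
Wildcard: 0.0.0.127


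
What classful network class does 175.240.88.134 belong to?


First octet: 175
Binary: 10101111
10xxxxxx -> Class B (128-191)
Class B, default mask 255.255.0.0 (/16)


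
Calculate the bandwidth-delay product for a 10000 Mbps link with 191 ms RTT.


BDP = bandwidth * RTT
= 10000 Mbps * 191 ms
= 10000 * 1e6 * 191 / 1000 bits
= 1910000000 bits
= 238750000 bytes
= 233154.2969 KB
BDP = 1910000000 bits (238750000 bytes)


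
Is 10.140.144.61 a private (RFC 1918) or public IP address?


RFC 1918 private ranges:
  10.0.0.0/8 (10.0.0.0 - 10.255.255.255)
  172.16.0.0/12 (172.16.0.0 - 172.31.255.255)
  192.168.0.0/16 (192.168.0.0 - 192.168.255.255)
Private (in 10.0.0.0/8)


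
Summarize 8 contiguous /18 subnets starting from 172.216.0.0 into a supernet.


Original prefix: /18
Number of subnets: 8 = 2^3
New prefix = 18 - 3 = 15
Supernet: 172.216.0.0/15


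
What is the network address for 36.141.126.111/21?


IP:   00100100.10001101.01111110.01101111
Mask: 11111111.11111111.11111000.00000000
AND operation:
Net:  00100100.10001101.01111000.00000000
Network: 36.141.120.0/21


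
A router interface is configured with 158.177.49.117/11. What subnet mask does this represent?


/11 means 11 network bits, 21 host bits
Binary: 11111111111000000000000000000000
Mask: 255.224.0.0


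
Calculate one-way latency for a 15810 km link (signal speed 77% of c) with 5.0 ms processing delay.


Speed = 0.77 * 3e5 km/s = 231000 km/s
Propagation delay = 15810 / 231000 = 0.0684 s = 68.4416 ms
Processing delay = 5.0 ms
Total one-way latency = 73.4416 ms


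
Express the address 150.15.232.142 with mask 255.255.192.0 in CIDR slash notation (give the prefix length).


Binary: 11111111.11111111.11000000.00000000
Count leading 1s
Prefix: /18


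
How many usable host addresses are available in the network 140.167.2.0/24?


Host bits = 32 - 24 = 8
Total addresses = 2^8 = 256
Usable = total - 2 (network and broadcast)
Usable hosts: 254


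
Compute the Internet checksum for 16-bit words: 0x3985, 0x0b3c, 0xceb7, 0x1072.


Sum all words (with carry folding):
+ 0x3985 = 0x3985
+ 0x0b3c = 0x44c1
+ 0xceb7 = 0x1379
+ 0x1072 = 0x23eb
One's complement: ~0x23eb
Checksum = 0xdc14


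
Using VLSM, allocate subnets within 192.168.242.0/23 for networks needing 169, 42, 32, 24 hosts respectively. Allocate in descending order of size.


169 hosts -> /24 (254 usable): 192.168.242.0/24
42 hosts -> /26 (62 usable): 192.168.243.0/26
32 hosts -> /26 (62 usable): 192.168.243.64/26
24 hosts -> /27 (30 usable): 192.168.243.128/27
Allocation: 192.168.242.0/24 (169 hosts, 254 usable); 192.168.243.0/26 (42 hosts, 62 usable); 192.168.243.64/26 (32 hosts, 62 usable); 192.168.243.128/27 (24 hosts, 30 usable)


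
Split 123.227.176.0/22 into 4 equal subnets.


New prefix = 22 + 2 = 24
Each subnet has 256 addresses
  123.227.176.0/24
  123.227.177.0/24
  123.227.178.0/24
  123.227.179.0/24
Subnets: 123.227.176.0/24, 123.227.177.0/24, 123.227.178.0/24, 123.227.179.0/24


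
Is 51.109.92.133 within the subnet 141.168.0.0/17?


Subnet network: 141.168.0.0
Test IP AND mask: 51.109.0.0
No, 51.109.92.133 is not in 141.168.0.0/17


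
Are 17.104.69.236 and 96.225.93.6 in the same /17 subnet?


Mask: 255.255.128.0
17.104.69.236 AND mask = 17.104.0.0
96.225.93.6 AND mask = 96.225.0.0
No, different subnets (17.104.0.0 vs 96.225.0.0)


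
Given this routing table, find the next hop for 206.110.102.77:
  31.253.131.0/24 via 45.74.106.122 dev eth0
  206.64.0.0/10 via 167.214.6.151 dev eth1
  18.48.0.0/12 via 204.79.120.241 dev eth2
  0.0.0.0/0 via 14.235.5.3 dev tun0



Longest prefix match for 206.110.102.77:
  /24 31.253.131.0: no
  /10 206.64.0.0: MATCH
  /12 18.48.0.0: no
  /0 0.0.0.0: MATCH
Selected: next-hop 167.214.6.151 via eth1 (matched /10)


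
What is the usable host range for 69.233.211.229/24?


Network: 69.233.211.0
Broadcast: 69.233.211.255
First usable = network + 1
Last usable = broadcast - 1
Range: 69.233.211.1 to 69.233.211.254


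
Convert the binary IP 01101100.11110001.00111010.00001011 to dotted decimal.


01101100 = 108
11110001 = 241
00111010 = 58
00001011 = 11
IP: 108.241.58.11


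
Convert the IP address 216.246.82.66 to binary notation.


216 = 11011000
246 = 11110110
82 = 01010010
66 = 01000010
Binary: 11011000.11110110.01010010.01000010


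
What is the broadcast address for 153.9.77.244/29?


Network: 153.9.77.240/29
Host bits = 3
Set all host bits to 1:
Broadcast: 153.9.77.247


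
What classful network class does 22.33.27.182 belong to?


First octet: 22
Binary: 00010110
0xxxxxxx -> Class A (1-126)
Class A, default mask 255.0.0.0 (/8)


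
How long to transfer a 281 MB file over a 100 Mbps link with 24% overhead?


Effective throughput = 100 * (1 - 24/100) = 76 Mbps
File size in Mb = 281 * 8 = 2248 Mb
Time = 2248 / 76
Time = 29.5789 seconds


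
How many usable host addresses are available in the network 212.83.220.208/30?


Host bits = 32 - 30 = 2
Total addresses = 2^2 = 4
Usable = total - 2 (network and broadcast)
Usable hosts: 2


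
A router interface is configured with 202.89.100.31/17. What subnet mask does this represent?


/17 means 17 network bits, 15 host bits
Binary: 11111111111111111000000000000000
Mask: 255.255.128.0


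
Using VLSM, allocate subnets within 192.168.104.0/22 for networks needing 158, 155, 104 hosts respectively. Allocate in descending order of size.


158 hosts -> /24 (254 usable): 192.168.104.0/24
155 hosts -> /24 (254 usable): 192.168.105.0/24
104 hosts -> /25 (126 usable): 192.168.106.0/25
Allocation: 192.168.104.0/24 (158 hosts, 254 usable); 192.168.105.0/24 (155 hosts, 254 usable); 192.168.106.0/25 (104 hosts, 126 usable)


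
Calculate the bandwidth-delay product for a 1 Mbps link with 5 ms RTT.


BDP = bandwidth * RTT
= 1 Mbps * 5 ms
= 1 * 1e6 * 5 / 1000 bits
= 5000 bits
= 625 bytes
BDP = 5000 bits (625 bytes)


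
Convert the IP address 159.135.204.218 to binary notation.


159 = 10011111
135 = 10000111
204 = 11001100
218 = 11011010
Binary: 10011111.10000111.11001100.11011010


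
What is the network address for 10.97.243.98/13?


IP:   00001010.01100001.11110011.01100010
Mask: 11111111.11111000.00000000.00000000
AND operation:
Net:  00001010.01100000.00000000.00000000
Network: 10.96.0.0/13


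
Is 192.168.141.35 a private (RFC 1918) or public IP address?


RFC 1918 private ranges:
  10.0.0.0/8 (10.0.0.0 - 10.255.255.255)
  172.16.0.0/12 (172.16.0.0 - 172.31.255.255)
  192.168.0.0/16 (192.168.0.0 - 192.168.255.255)
Private (in 192.168.0.0/16)


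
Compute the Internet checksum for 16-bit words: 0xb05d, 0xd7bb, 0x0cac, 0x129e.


Sum all words (with carry folding):
+ 0xb05d = 0xb05d
+ 0xd7bb = 0x8819
+ 0x0cac = 0x94c5
+ 0x129e = 0xa763
One's complement: ~0xa763
Checksum = 0x589c


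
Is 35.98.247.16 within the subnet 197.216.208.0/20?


Subnet network: 197.216.208.0
Test IP AND mask: 35.98.240.0
No, 35.98.247.16 is not in 197.216.208.0/20


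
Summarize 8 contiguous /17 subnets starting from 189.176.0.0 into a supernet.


Original prefix: /17
Number of subnets: 8 = 2^3
New prefix = 17 - 3 = 14
Supernet: 189.176.0.0/14


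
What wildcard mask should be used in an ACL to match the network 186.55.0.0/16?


Subnet mask: 255.255.0.0
Wildcard = 255.255.255.255 - subnet mask
255 - 255 = 0
255 - 255 = 0
255 - 0 = 255
255 - 0 = 255
Wildcard: 0.0.255.255


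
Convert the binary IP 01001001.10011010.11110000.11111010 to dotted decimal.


01001001 = 73
10011010 = 154
11110000 = 240
11111010 = 250
IP: 73.154.240.250


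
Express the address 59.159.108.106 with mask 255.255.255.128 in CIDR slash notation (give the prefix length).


Binary: 11111111.11111111.11111111.10000000
Count leading 1s
Prefix: /25


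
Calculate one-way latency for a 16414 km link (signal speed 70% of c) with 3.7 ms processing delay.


Speed = 0.7 * 3e5 km/s = 210000 km/s
Propagation delay = 16414 / 210000 = 0.0782 s = 78.1619 ms
Processing delay = 3.7 ms
Total one-way latency = 81.8619 ms


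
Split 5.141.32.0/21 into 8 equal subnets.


New prefix = 21 + 3 = 24
Each subnet has 256 addresses
  5.141.32.0/24
  5.141.33.0/24
  5.141.34.0/24
  5.141.35.0/24
  5.141.36.0/24
  5.141.37.0/24
  5.141.38.0/24
  5.141.39.0/24
Subnets: 5.141.32.0/24, 5.141.33.0/24, 5.141.34.0/24, 5.141.35.0/24, 5.141.36.0/24, 5.141.37.0/24, 5.141.38.0/24, 5.141.39.0/24


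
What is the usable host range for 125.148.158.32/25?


Network: 125.148.158.0
Broadcast: 125.148.158.127
First usable = network + 1
Last usable = broadcast - 1
Range: 125.148.158.1 to 125.148.158.126


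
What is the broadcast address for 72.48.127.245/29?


Network: 72.48.127.240/29
Host bits = 3
Set all host bits to 1:
Broadcast: 72.48.127.247


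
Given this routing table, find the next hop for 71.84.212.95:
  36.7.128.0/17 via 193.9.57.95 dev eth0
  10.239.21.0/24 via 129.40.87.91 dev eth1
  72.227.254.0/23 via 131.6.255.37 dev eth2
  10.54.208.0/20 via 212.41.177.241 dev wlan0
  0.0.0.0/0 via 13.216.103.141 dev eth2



Longest prefix match for 71.84.212.95:
  /17 36.7.128.0: no
  /24 10.239.21.0: no
  /23 72.227.254.0: no
  /20 10.54.208.0: no
  /0 0.0.0.0: MATCH
Selected: next-hop 13.216.103.141 via eth2 (matched /0)


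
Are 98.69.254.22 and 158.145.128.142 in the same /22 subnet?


Mask: 255.255.252.0
98.69.254.22 AND mask = 98.69.252.0
158.145.128.142 AND mask = 158.145.128.0
No, different subnets (98.69.252.0 vs 158.145.128.0)


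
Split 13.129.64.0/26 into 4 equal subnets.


New prefix = 26 + 2 = 28
Each subnet has 16 addresses
  13.129.64.0/28
  13.129.64.16/28
  13.129.64.32/28
  13.129.64.48/28
Subnets: 13.129.64.0/28, 13.129.64.16/28, 13.129.64.32/28, 13.129.64.48/28


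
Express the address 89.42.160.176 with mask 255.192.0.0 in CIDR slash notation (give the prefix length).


Binary: 11111111.11000000.00000000.00000000
Count leading 1s
Prefix: /10


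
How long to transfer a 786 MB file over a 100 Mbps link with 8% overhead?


Effective throughput = 100 * (1 - 8/100) = 92 Mbps
File size in Mb = 786 * 8 = 6288 Mb
Time = 6288 / 92
Time = 68.3478 seconds


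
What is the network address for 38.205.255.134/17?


IP:   00100110.11001101.11111111.10000110
Mask: 11111111.11111111.10000000.00000000
AND operation:
Net:  00100110.11001101.10000000.00000000
Network: 38.205.128.0/17


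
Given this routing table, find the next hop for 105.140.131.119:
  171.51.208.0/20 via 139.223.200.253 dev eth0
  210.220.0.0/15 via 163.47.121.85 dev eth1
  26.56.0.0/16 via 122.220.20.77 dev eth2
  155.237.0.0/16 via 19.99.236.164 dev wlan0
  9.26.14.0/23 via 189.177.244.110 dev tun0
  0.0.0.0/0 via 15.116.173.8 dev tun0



Longest prefix match for 105.140.131.119:
  /20 171.51.208.0: no
  /15 210.220.0.0: no
  /16 26.56.0.0: no
  /16 155.237.0.0: no
  /23 9.26.14.0: no
  /0 0.0.0.0: MATCH
Selected: next-hop 15.116.173.8 via tun0 (matched /0)


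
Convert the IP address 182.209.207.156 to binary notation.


182 = 10110110
209 = 11010001
207 = 11001111
156 = 10011100
Binary: 10110110.11010001.11001111.10011100


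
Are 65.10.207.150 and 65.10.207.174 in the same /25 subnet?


Mask: 255.255.255.128
65.10.207.150 AND mask = 65.10.207.128
65.10.207.174 AND mask = 65.10.207.128
Yes, same subnet (65.10.207.128)


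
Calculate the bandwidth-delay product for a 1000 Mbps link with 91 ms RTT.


BDP = bandwidth * RTT
= 1000 Mbps * 91 ms
= 1000 * 1e6 * 91 / 1000 bits
= 91000000 bits
= 11375000 bytes
= 11108.3984 KB
BDP = 91000000 bits (11375000 bytes)


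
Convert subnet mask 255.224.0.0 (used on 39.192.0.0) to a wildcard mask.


Subnet mask: 255.224.0.0
Wildcard = 255.255.255.255 - subnet mask
255 - 255 = 0
255 - 224 = 31
255 - 0 = 255
255 - 0 = 255
Wildcard: 0.31.255.255


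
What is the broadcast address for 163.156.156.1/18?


Network: 163.156.128.0/18
Host bits = 14
Set all host bits to 1:
Broadcast: 163.156.191.255


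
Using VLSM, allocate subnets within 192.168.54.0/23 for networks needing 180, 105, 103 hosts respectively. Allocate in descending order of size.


180 hosts -> /24 (254 usable): 192.168.54.0/24
105 hosts -> /25 (126 usable): 192.168.55.0/25
103 hosts -> /25 (126 usable): 192.168.55.128/25
Allocation: 192.168.54.0/24 (180 hosts, 254 usable); 192.168.55.0/25 (105 hosts, 126 usable); 192.168.55.128/25 (103 hosts, 126 usable)


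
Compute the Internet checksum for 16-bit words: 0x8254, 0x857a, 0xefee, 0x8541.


Sum all words (with carry folding):
+ 0x8254 = 0x8254
+ 0x857a = 0x07cf
+ 0xefee = 0xf7bd
+ 0x8541 = 0x7cff
One's complement: ~0x7cff
Checksum = 0x8300


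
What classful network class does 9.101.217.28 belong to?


First octet: 9
Binary: 00001001
0xxxxxxx -> Class A (1-126)
Class A, default mask 255.0.0.0 (/8)


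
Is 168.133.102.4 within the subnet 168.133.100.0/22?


Subnet network: 168.133.100.0
Test IP AND mask: 168.133.100.0
Yes, 168.133.102.4 is in 168.133.100.0/22


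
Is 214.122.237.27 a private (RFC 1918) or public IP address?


RFC 1918 private ranges:
  10.0.0.0/8 (10.0.0.0 - 10.255.255.255)
  172.16.0.0/12 (172.16.0.0 - 172.31.255.255)
  192.168.0.0/16 (192.168.0.0 - 192.168.255.255)
Public (not in any RFC 1918 range)


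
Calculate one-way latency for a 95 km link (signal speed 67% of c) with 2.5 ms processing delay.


Speed = 0.67 * 3e5 km/s = 201000 km/s
Propagation delay = 95 / 201000 = 0.0005 s = 0.4726 ms
Processing delay = 2.5 ms
Total one-way latency = 2.9726 ms


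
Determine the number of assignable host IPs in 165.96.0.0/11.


Host bits = 32 - 11 = 21
Total addresses = 2^21 = 2097152
Usable = total - 2 (network and broadcast)
Usable hosts: 2097150


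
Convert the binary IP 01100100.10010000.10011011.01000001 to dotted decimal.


01100100 = 100
10010000 = 144
10011011 = 155
01000001 = 65
IP: 100.144.155.65


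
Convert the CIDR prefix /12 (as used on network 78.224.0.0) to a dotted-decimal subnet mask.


/12 means 12 network bits, 20 host bits
Binary: 11111111111100000000000000000000
Mask: 255.240.0.0


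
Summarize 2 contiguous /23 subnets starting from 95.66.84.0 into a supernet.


Original prefix: /23
Number of subnets: 2 = 2^1
New prefix = 23 - 1 = 22
Supernet: 95.66.84.0/22


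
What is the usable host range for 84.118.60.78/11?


Network: 84.96.0.0
Broadcast: 84.127.255.255
First usable = network + 1
Last usable = broadcast - 1
Range: 84.96.0.1 to 84.127.255.254


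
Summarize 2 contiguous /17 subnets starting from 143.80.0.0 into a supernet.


Original prefix: /17
Number of subnets: 2 = 2^1
New prefix = 17 - 1 = 16
Supernet: 143.80.0.0/16


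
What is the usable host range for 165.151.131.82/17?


Network: 165.151.128.0
Broadcast: 165.151.255.255
First usable = network + 1
Last usable = broadcast - 1
Range: 165.151.128.1 to 165.151.255.254


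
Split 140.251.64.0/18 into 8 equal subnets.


New prefix = 18 + 3 = 21
Each subnet has 2048 addresses
  140.251.64.0/21
  140.251.72.0/21
  140.251.80.0/21
  140.251.88.0/21
  140.251.96.0/21
  140.251.104.0/21
  140.251.112.0/21
  140.251.120.0/21
Subnets: 140.251.64.0/21, 140.251.72.0/21, 140.251.80.0/21, 140.251.88.0/21, 140.251.96.0/21, 140.251.104.0/21, 140.251.112.0/21, 140.251.120.0/21


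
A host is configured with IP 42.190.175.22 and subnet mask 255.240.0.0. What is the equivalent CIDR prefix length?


Binary: 11111111.11110000.00000000.00000000
Count leading 1s
Prefix: /12


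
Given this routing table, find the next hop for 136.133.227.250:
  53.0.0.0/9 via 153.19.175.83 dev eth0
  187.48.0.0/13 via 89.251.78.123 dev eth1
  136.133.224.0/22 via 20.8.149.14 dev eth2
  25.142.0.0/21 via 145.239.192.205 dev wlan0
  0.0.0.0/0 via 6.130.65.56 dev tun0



Longest prefix match for 136.133.227.250:
  /9 53.0.0.0: no
  /13 187.48.0.0: no
  /22 136.133.224.0: MATCH
  /21 25.142.0.0: no
  /0 0.0.0.0: MATCH
Selected: next-hop 20.8.149.14 via eth2 (matched /22)


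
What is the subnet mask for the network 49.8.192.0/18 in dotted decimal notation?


/18 means 18 network bits, 14 host bits
Binary: 11111111111111111100000000000000
Mask: 255.255.192.0


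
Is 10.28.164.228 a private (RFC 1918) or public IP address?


RFC 1918 private ranges:
  10.0.0.0/8 (10.0.0.0 - 10.255.255.255)
  172.16.0.0/12 (172.16.0.0 - 172.31.255.255)
  192.168.0.0/16 (192.168.0.0 - 192.168.255.255)
Private (in 10.0.0.0/8)
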